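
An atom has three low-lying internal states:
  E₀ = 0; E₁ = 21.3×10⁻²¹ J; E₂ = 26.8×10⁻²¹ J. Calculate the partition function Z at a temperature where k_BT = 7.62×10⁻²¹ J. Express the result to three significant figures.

Z = 1.09

Eᵢ/kT = 0, 2.7953, 3.5171.
Z = Σ e^(−Eᵢ/kT) = e^(−0) + e^(−2.7953) + e^(−3.5171) = 1.0000 + 0.061097 + 0.029685 = 1.0908.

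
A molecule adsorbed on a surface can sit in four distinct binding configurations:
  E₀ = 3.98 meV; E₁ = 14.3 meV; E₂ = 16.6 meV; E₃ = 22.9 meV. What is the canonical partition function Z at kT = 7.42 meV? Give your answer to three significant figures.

Z = 0.883

Eᵢ/kT = 0.53639, 1.9272, 2.2372, 3.0863.
Z = Σ e^(−Eᵢ/kT) = e^(−0.53639) + e^(−1.9272) + e^(−2.2372) + e^(−3.0863) = 0.58486 + 0.14556 + 0.10676 + 0.045671 = 0.88285.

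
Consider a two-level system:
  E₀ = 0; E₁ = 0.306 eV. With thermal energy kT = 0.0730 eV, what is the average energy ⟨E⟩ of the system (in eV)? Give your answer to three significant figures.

0.00456 eV

Eᵢ/kT = 0, 4.1918.
Z = Σ e^(−Eᵢ/kT) = e^(−0) + e^(−4.1918) = 1.0000 + 0.015119 = 1.0151.
⟨E⟩ = Σ Eᵢ e^(−Eᵢ/kT) / Z = (0·1.0000 + 0.306·0.015119) / 1.0151 = 0.00456 eV.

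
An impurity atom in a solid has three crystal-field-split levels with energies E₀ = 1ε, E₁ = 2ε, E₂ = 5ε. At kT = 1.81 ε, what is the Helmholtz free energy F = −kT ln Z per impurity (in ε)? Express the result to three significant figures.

0.0554 ε

Eᵢ/kT = 0.55249, 1.1050, 2.7624.
Z = Σ e^(−Eᵢ/kT) = e^(−0.55249) + e^(−1.1050) + e^(−2.7624) = 0.57551 + 0.33121 + 0.063140 = 0.96986.
F = −kT ln Z = −1.81 × ln(0.96986) = −1.81 × -0.030604 = 0.0554 ε.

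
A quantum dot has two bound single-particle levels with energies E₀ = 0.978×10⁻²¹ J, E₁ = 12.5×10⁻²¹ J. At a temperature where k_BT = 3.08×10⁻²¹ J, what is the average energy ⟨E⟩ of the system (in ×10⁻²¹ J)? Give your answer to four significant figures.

1.245 ×10⁻²¹ J

Eᵢ/kT = 0.317532, 4.05844.
Z = Σ e^(−Eᵢ/kT) = e^(−0.317532) + e^(−4.05844) = 0.727943 + 0.0172759 = 0.745219.
⟨E⟩ = Σ Eᵢ e^(−Eᵢ/kT) / Z = (0.978·0.727943 + 12.5·0.0172759) / 0.745219 = 1.245 ×10⁻²¹ J.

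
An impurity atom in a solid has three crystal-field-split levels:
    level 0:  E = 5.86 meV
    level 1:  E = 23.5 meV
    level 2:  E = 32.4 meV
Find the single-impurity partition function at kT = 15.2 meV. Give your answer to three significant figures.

Z = 1.01

Eᵢ/kT = 0.38553, 1.5461, 2.1316.
Z = Σ e^(−Eᵢ/kT) = e^(−0.38553) + e^(−1.5461) + e^(−2.1316) = 0.68009 + 0.21308 + 0.11865 = 1.0118.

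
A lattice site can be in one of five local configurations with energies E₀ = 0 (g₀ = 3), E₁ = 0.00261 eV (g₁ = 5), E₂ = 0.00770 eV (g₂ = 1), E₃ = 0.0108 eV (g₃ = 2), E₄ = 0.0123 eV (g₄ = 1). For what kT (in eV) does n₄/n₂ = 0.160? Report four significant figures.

n₄/n₂ = (g₄/g₂) exp[−(E₄−E₂)/kT] = 0.160.
⇒ (E₄−E₂)/kT = ln((1/1)/0.160) = ln(6.25000) = 1.83258.
kT = 0.00460 eV / 1.83258 = 0.002510 eV.

0.002510 eV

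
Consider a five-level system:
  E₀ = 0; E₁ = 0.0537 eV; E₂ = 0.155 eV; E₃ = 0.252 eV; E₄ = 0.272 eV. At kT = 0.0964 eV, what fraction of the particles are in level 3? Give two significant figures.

0.038

Eᵢ/kT = 0, 0.5571, 1.608, 2.614, 2.822.
Z = Σ e^(−Eᵢ/kT) = e^(−0) + e^(−0.5571) + e^(−1.608) + e^(−2.614) + e^(−2.822) = 1.000 + 0.5729 + 0.2003 + 0.07324 + 0.05949 = 1.906.
P₃ = e^(−E₃/kT) / Z = 0.07324/1.906 = 0.038.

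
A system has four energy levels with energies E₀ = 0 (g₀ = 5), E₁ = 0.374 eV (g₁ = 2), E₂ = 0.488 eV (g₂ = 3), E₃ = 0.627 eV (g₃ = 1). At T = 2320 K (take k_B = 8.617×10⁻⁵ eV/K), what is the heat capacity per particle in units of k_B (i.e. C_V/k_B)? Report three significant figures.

0.488

k_BT = 8.617×10⁻⁵ × 2320 K = 0.19991 eV.
Eᵢ/kT = 0, 1.8708, 2.4411, 3.1364.
Z = Σ gᵢe^(−Eᵢ/kT) = 5·e^(−0) + 2·e^(−1.8708) + 3·e^(−2.4411) + 1·e^(−3.1364) = 5.0000 + 0.30800 + 0.26120 + 0.043439 = 5.6126.
⟨E⟩ = 0.048087 eV, ⟨E²⟩ = 0.021801 eV².
C_V/k_B = (⟨E²⟩ − ⟨E⟩²)/(kT)² = (0.021801 − 0.0023124)/0.039964 = 0.488.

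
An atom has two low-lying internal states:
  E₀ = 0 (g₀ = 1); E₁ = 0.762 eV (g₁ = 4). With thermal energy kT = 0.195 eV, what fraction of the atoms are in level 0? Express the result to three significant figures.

Eᵢ/kT = 0, 3.9077.
Z = Σ gᵢe^(−Eᵢ/kT) = 1·e^(−0) + 4·e^(−3.9077) = 1.0000 + 0.080347 = 1.0803.
P₀ = g₀ e^(−E₀/kT) / Z = 1.0000/1.0803 = 0.926.

0.926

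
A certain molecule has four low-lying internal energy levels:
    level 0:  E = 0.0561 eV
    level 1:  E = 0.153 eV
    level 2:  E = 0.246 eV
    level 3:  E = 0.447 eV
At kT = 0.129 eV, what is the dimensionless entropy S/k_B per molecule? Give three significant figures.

Eᵢ/kT = 0.43488, 1.1860, 1.9070, 3.4651.
Z = Σ e^(−Eᵢ/kT) = e^(−0.43488) + e^(−1.1860) + e^(−1.9070) + e^(−3.4651) = 0.64734 + 0.30544 + 0.14853 + 0.031270 = 1.1326.
⟨E⟩ = Σ EᵢPᵢ = 0.11793 eV.
S/k_B = ln Z + ⟨E⟩/kT = ln(1.1326) + 0.11793/0.129 = 0.12452 + 0.91419 = 1.04.

1.04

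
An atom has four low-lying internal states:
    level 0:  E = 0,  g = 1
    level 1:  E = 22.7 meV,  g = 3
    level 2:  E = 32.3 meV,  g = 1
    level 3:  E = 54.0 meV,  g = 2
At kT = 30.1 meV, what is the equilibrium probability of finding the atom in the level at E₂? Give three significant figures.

Eᵢ/kT = 0, 0.75415, 1.0731, 1.7940.
Z = Σ gᵢe^(−Eᵢ/kT) = 1·e^(−0) + 3·e^(−0.75415) + 1·e^(−1.0731) + 2·e^(−1.7940) = 1.0000 + 1.4112 + 0.34195 + 0.33259 = 3.0857.
P₂ = g₂ e^(−E₂/kT) / Z = 0.34195/3.0857 = 0.111.

0.111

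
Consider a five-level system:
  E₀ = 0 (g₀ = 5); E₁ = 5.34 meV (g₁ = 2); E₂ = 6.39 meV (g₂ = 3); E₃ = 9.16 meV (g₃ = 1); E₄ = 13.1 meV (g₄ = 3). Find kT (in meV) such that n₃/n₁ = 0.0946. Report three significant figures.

2.29 meV

n₃/n₁ = (g₃/g₁) exp[−(E₃−E₁)/kT] = 0.0946.
⇒ (E₃−E₁)/kT = ln((1/2)/0.0946) = ln(5.2854) = 1.6649.
kT = 3.82 meV / 1.6649 = 2.29 meV.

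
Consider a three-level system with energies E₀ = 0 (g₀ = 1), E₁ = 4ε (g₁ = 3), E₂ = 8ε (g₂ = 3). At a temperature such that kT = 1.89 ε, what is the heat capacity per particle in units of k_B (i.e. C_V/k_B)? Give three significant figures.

Eᵢ/kT = 0, 2.1164, 4.2328.
Z = Σ gᵢe^(−Eᵢ/kT) = 1·e^(−0) + 3·e^(−2.1164) + 3·e^(−4.2328) = 1.0000 + 0.36139 + 0.043535 = 1.4049.
⟨E⟩ = 1.2768 ε, ⟨E²⟩ = 6.0990 ε².
C_V/k_B = (⟨E²⟩ − ⟨E⟩²)/(kT)² = (6.0990 − 1.6302)/3.5721 = 1.25.

1.25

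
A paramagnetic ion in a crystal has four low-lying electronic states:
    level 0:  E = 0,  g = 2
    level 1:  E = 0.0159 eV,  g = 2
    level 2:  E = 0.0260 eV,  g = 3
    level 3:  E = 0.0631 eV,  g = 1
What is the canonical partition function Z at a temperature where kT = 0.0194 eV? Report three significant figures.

Z = 3.71

Eᵢ/kT = 0, 0.81959, 1.3402, 3.2526.
Z = Σ gᵢe^(−Eᵢ/kT) = 2·e^(−0) + 2·e^(−0.81959) + 3·e^(−1.3402) + 1·e^(−3.2526) = 2.0000 + 0.88122 + 0.78538 + 0.038674 = 3.7053.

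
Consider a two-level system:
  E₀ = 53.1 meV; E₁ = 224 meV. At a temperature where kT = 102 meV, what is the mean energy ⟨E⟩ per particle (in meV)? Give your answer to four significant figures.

80.05 meV

Eᵢ/kT = 0.520588, 2.19608.
Z = Σ e^(−Eᵢ/kT) = e^(−0.520588) + e^(−2.19608) = 0.594171 + 0.111238 = 0.705409.
⟨E⟩ = Σ Eᵢ e^(−Eᵢ/kT) / Z = (53.1·0.594171 + 224·0.111238) / 0.705409 = 80.05 meV.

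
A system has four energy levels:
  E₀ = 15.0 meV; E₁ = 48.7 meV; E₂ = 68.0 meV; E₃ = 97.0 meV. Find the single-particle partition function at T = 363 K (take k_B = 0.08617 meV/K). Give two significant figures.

k_BT = 0.08617 × 363 K = 31.28 meV.
Eᵢ/kT = 0.4795, 1.557, 2.174, 3.101.
Z = Σ e^(−Eᵢ/kT) = e^(−0.4795) + e^(−1.557) + e^(−2.174) + e^(−3.101) = 0.6191 + 0.2108 + 0.1137 + 0.04500 = 0.9886.

Z = 0.99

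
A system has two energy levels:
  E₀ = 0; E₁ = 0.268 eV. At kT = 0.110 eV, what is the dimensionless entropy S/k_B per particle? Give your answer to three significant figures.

Eᵢ/kT = 0, 2.4364.
Z = Σ e^(−Eᵢ/kT) = e^(−0) + e^(−2.4364) = 1.0000 + 0.087475 = 1.0875.
⟨E⟩ = Σ EᵢPᵢ = 0.021557 eV.
S/k_B = ln Z + ⟨E⟩/kT = ln(1.0875) + 0.021557/0.110 = 0.083881 + 0.19597 = 0.280.

0.280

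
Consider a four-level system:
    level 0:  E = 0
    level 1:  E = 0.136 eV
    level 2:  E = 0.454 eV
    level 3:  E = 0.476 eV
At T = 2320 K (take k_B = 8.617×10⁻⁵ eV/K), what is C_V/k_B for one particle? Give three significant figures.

0.538

k_BT = 8.617×10⁻⁵ × 2320 K = 0.19991 eV.
Eᵢ/kT = 0, 0.68031, 2.2710, 2.3811.
Z = Σ e^(−Eᵢ/kT) = e^(−0) + e^(−0.68031) + e^(−2.2710) + e^(−2.3811) = 1.0000 + 0.50646 + 0.10321 + 0.092449 = 1.7021.
⟨E⟩ = 0.093850 eV, ⟨E²⟩ = 0.030308 eV².
C_V/k_B = (⟨E²⟩ − ⟨E⟩²)/(kT)² = (0.030308 − 0.0088078)/0.039964 = 0.538.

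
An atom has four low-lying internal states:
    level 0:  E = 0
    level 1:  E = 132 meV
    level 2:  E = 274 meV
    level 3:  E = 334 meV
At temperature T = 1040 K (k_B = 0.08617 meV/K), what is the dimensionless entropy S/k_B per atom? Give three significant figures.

0.702

k_BT = 0.08617 × 1040 K = 89.617 meV.
Eᵢ/kT = 0, 1.4729, 3.0575, 3.7270.
Z = Σ e^(−Eᵢ/kT) = e^(−0) + e^(−1.4729) + e^(−3.0575) + e^(−3.7270) = 1.0000 + 0.22926 + 0.047005 + 0.024065 = 1.3003.
⟨E⟩ = Σ EᵢPᵢ = 39.360 meV.
S/k_B = ln Z + ⟨E⟩/kT = ln(1.3003) + 39.360/89.617 = 0.26260 + 0.43920 = 0.702.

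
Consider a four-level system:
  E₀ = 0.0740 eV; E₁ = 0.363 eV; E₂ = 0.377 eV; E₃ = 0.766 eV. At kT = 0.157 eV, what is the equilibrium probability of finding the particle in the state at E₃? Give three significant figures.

0.00926

Eᵢ/kT = 0.47134, 2.3121, 2.4013, 4.8790.
Z = Σ e^(−Eᵢ/kT) = e^(−0.47134) + e^(−2.3121) + e^(−2.4013) + e^(−4.8790) = 0.62417 + 0.099053 + 0.090600 + 0.0076046 = 0.82143.
P₃ = e^(−E₃/kT) / Z = 0.0076046/0.82143 = 0.00926.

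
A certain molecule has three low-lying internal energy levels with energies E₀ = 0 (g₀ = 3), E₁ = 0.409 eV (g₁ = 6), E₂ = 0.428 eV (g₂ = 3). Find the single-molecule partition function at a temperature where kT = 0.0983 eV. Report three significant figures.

Z = 3.13

Eᵢ/kT = 0, 4.1607, 4.3540.
Z = Σ gᵢe^(−Eᵢ/kT) = 3·e^(−0) + 6·e^(−4.1607) + 3·e^(−4.3540) = 3.0000 + 0.093580 + 0.038566 = 3.1321.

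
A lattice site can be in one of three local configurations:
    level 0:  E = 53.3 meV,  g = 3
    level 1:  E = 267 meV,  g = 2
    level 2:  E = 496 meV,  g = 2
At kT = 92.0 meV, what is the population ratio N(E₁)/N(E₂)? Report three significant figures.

12.1

n₁/n₂ = (g₁/g₂) exp[−(E₁−E₂)/kT] = (2/2) × exp(−(-229 meV)/(92.0 meV)) = (2/2) × exp(2.4891) = 12.1.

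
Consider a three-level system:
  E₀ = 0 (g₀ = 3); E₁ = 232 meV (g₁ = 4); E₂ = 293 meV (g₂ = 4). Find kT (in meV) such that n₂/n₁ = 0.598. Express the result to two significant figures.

120 meV

n₂/n₁ = (g₂/g₁) exp[−(E₂−E₁)/kT] = 0.598.
⇒ (E₂−E₁)/kT = ln((4/4)/0.598) = ln(1.672) = 0.5140.
kT = 61 meV / 0.5140 = 120 meV.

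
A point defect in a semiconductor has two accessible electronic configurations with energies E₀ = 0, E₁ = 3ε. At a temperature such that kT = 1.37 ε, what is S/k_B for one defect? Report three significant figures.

0.327

Eᵢ/kT = 0, 2.1898.
Z = Σ e^(−Eᵢ/kT) = e^(−0) + e^(−2.1898) = 1.0000 + 0.11194 = 1.1119.
⟨E⟩ = Σ EᵢPᵢ = 0.30202 ε.
S/k_B = ln Z + ⟨E⟩/kT = ln(1.1119) + 0.30202/1.37 = 0.10607 + 0.22045 = 0.327.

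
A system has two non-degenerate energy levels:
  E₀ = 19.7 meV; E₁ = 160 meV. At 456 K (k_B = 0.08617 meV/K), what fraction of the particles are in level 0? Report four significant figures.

k_BT = 0.08617 × 456 K = 39.2935 meV.
Eᵢ/kT = 0.501355, 4.07192.
Z = Σ e^(−Eᵢ/kT) = e^(−0.501355) + e^(−4.07192) = 0.605709 + 0.0170446 = 0.622754.
P₀ = e^(−E₀/kT) / Z = 0.605709/0.622754 = 0.9726.

0.9726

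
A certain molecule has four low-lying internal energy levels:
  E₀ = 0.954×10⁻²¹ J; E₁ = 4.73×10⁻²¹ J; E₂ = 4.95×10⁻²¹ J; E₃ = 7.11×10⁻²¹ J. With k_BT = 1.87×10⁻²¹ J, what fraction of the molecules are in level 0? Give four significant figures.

Eᵢ/kT = 0.510160, 2.52941, 2.64706, 3.80214.
Z = Σ e^(−Eᵢ/kT) = e^(−0.510160) + e^(−2.52941) + e^(−2.64706) + e^(−3.80214) = 0.600400 + 0.0797060 + 0.0708592 + 0.0223229 = 0.773288.
P₀ = e^(−E₀/kT) / Z = 0.600400/0.773288 = 0.7764.

0.7764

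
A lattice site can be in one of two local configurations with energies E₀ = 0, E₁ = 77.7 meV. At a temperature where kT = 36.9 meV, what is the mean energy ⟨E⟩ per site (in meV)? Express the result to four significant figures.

8.434 meV

Eᵢ/kT = 0, 2.10569.
Z = Σ e^(−Eᵢ/kT) = e^(−0) + e^(−2.10569) = 1.00000 + 0.121762 = 1.12176.
⟨E⟩ = Σ Eᵢ e^(−Eᵢ/kT) / Z = (0·1.00000 + 77.7·0.121762) / 1.12176 = 8.434 meV.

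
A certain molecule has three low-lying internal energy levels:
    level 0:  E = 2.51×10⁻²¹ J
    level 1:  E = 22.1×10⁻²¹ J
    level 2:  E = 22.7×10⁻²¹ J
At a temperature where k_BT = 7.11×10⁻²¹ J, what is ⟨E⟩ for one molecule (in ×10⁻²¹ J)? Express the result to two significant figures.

4.7 ×10⁻²¹ J

Eᵢ/kT = 0.3530, 3.108, 3.193.
Z = Σ e^(−Eᵢ/kT) = e^(−0.3530) + e^(−3.108) + e^(−3.193) = 0.7026 + 0.04469 + 0.04105 = 0.7883.
⟨E⟩ = Σ Eᵢ e^(−Eᵢ/kT) / Z = (2.51·0.7026 + 22.1·0.04469 + 22.7·0.04105) / 0.7883 = 4.7 ×10⁻²¹ J.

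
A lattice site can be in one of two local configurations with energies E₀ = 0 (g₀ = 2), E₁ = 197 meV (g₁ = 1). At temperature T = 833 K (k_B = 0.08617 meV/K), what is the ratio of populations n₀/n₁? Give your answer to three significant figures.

31.1

k_BT = 0.08617 × 833 K = 71.780 meV.
n₀/n₁ = (g₀/g₁) exp[−(E₀−E₁)/kT] = (2/1) × exp(−(-197 meV)/(71.780 meV)) = (2/1) × exp(2.7445) = 31.1.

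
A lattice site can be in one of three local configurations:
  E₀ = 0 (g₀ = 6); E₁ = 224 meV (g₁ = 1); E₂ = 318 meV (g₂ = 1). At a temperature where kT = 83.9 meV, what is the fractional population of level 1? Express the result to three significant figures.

Eᵢ/kT = 0, 2.6698, 3.7902.
Z = Σ gᵢe^(−Eᵢ/kT) = 6·e^(−0) + 1·e^(−2.6698) + 1·e^(−3.7902) = 6.0000 + 0.069266 + 0.022591 = 6.0919.
P₁ = g₁ e^(−E₁/kT) / Z = 0.069266/6.0919 = 0.0114.

0.0114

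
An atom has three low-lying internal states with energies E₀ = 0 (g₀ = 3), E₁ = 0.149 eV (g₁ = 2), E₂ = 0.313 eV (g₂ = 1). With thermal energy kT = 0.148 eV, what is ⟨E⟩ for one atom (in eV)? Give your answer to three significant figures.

0.0381 eV

Eᵢ/kT = 0, 1.0068, 2.1149.
Z = Σ gᵢe^(−Eᵢ/kT) = 3·e^(−0) + 2·e^(−1.0068) + 1·e^(−2.1149) = 3.0000 + 0.73077 + 0.12065 = 3.8514.
⟨E⟩ = Σ Eᵢ gᵢe^(−Eᵢ/kT) / Z = (0·3.0000 + 0.149·0.73077 + 0.313·0.12065) / 3.8514 = 0.0381 eV.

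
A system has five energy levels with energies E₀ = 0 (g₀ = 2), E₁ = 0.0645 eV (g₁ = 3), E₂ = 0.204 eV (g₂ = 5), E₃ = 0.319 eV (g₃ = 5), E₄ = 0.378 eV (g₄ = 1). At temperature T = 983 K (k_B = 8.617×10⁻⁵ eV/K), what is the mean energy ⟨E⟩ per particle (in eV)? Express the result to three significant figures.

0.0562 eV

k_BT = 8.617×10⁻⁵ × 983 K = 0.084705 eV.
Eᵢ/kT = 0, 0.76147, 2.4084, 3.7660, 4.4625.
Z = Σ gᵢe^(−Eᵢ/kT) = 2·e^(−0) + 3·e^(−0.76147) + 5·e^(−2.4084) + 5·e^(−3.7660) + 1·e^(−4.4625) = 2.0000 + 1.4009 + 0.44980 + 0.11572 + 0.011533 = 3.9780.
⟨E⟩ = Σ Eᵢ gᵢe^(−Eᵢ/kT) / Z = (0·2.0000 + 0.0645·1.4009 + 0.204·0.44980 + 0.319·0.11572 + 0.378·0.011533) / 3.9780 = 0.0562 eV.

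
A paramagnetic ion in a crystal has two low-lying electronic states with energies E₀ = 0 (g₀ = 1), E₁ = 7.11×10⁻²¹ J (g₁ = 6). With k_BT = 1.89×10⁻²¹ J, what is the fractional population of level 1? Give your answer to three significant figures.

0.122

Eᵢ/kT = 0, 3.7619.
Z = Σ gᵢe^(−Eᵢ/kT) = 1·e^(−0) + 6·e^(−3.7619) = 1.0000 + 0.13944 = 1.1394.
P₁ = g₁ e^(−E₁/kT) / Z = 0.13944/1.1394 = 0.122.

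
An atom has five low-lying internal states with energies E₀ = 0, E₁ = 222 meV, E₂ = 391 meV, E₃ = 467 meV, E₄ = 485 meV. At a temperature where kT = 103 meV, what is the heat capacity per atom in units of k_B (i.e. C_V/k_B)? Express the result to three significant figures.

Eᵢ/kT = 0, 2.1553, 3.7961, 4.5340, 4.7087.
Z = Σ e^(−Eᵢ/kT) = e^(−0) + e^(−2.1553) + e^(−3.7961) + e^(−4.5340) + e^(−4.7087) = 1.0000 + 0.11587 + 0.022458 + 0.010738 + 0.0090165 = 1.1581.
⟨E⟩ = 37.900 meV, ⟨E²⟩ = 11749 meV².
C_V/k_B = (⟨E²⟩ − ⟨E⟩²)/(kT)² = (11749 − 1436.4)/10609 = 0.972.

0.972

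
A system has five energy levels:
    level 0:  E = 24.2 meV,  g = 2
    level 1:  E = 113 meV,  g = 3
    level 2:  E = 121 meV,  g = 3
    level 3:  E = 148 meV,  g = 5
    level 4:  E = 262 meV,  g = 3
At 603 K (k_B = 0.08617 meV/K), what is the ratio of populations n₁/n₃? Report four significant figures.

1.177

k_BT = 0.08617 × 603 K = 51.9605 meV.
n₁/n₃ = (g₁/g₃) exp[−(E₁−E₃)/kT] = (3/5) × exp(−(-35 meV)/(51.9605 meV)) = (3/5) × exp(0.673589) = 1.177.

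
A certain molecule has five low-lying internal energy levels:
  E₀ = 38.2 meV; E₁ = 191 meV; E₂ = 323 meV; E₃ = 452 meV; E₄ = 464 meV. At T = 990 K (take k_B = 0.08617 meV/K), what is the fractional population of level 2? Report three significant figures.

k_BT = 0.08617 × 990 K = 85.308 meV.
Eᵢ/kT = 0.44779, 2.2389, 3.7863, 5.2984, 5.4391.
Z = Σ e^(−Eᵢ/kT) = e^(−0.44779) + e^(−2.2389) + e^(−3.7863) + e^(−5.2984) + e^(−5.4391) = 0.63904 + 0.10658 + 0.022679 + 0.0049996 + 0.0043434 = 0.77764.
P₂ = e^(−E₂/kT) / Z = 0.022679/0.77764 = 0.0292.

0.0292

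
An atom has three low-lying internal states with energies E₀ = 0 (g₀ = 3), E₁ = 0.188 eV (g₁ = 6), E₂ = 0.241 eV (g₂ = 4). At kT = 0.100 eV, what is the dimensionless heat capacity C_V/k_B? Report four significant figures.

0.8788

Eᵢ/kT = 0, 1.88000, 2.41000.
Z = Σ gᵢe^(−Eᵢ/kT) = 3·e^(−0) + 6·e^(−1.88000) + 4·e^(−2.41000) = 3.00000 + 0.915541 + 0.359261 = 4.27480.
⟨E⟩ = 0.0605183 eV, ⟨E²⟩ = 0.0124509 eV².
C_V/k_B = (⟨E²⟩ − ⟨E⟩²)/(kT)² = (0.0124509 − 0.00366246)/0.0100000 = 0.8788.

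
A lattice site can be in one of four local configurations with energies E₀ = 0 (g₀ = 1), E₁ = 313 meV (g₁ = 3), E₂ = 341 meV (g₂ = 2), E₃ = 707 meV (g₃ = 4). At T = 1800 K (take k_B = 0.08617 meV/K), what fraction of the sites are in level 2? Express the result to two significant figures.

k_BT = 0.08617 × 1800 K = 155.1 meV.
Eᵢ/kT = 0, 2.018, 2.199, 4.558.
Z = Σ gᵢe^(−Eᵢ/kT) = 1·e^(−0) + 3·e^(−2.018) + 2·e^(−2.199) + 4·e^(−4.558) = 1.000 + 0.3988 + 0.2218 + 0.04193 = 1.663.
P₂ = g₂ e^(−E₂/kT) / Z = 0.2218/1.663 = 0.13.

0.13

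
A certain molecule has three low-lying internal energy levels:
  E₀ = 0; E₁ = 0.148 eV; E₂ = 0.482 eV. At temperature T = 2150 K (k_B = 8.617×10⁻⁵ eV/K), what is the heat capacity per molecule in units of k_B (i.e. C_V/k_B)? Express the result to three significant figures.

0.386

k_BT = 8.617×10⁻⁵ × 2150 K = 0.18527 eV.
Eᵢ/kT = 0, 0.79883, 2.6016.
Z = Σ e^(−Eᵢ/kT) = e^(−0) + e^(−0.79883) + e^(−2.6016) = 1.0000 + 0.44985 + 0.074155 = 1.5240.
⟨E⟩ = 0.067139 eV, ⟨E²⟩ = 0.017770 eV².
C_V/k_B = (⟨E²⟩ − ⟨E⟩²)/(kT)² = (0.017770 − 0.0045076)/0.034325 = 0.386.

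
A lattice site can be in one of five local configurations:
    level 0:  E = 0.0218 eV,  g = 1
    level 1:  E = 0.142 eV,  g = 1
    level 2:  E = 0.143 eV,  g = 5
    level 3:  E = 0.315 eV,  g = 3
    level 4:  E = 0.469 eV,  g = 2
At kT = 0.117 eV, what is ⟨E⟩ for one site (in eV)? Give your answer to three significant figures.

0.124 eV

Eᵢ/kT = 0.18632, 1.2137, 1.2222, 2.6923, 4.0085.
Z = Σ gᵢe^(−Eᵢ/kT) = 1·e^(−0.18632) + 1·e^(−1.2137) + 5·e^(−1.2222) + 3·e^(−2.6923) + 2·e^(−4.0085) = 0.83001 + 0.29710 + 1.4729 + 0.20317 + 0.036321 = 2.8395.
⟨E⟩ = Σ Eᵢ gᵢe^(−Eᵢ/kT) / Z = (0.0218·0.83001 + 0.142·0.29710 + 0.143·1.4729 + 0.315·0.20317 + 0.469·0.036321) / 2.8395 = 0.124 eV.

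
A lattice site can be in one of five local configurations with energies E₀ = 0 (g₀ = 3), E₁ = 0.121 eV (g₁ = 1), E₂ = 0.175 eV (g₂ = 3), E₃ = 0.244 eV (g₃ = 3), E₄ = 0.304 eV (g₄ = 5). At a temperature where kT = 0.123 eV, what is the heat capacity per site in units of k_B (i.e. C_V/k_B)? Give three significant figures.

0.786

Eᵢ/kT = 0, 0.98374, 1.4228, 1.9837, 2.4715.
Z = Σ gᵢe^(−Eᵢ/kT) = 3·e^(−0) + 1·e^(−0.98374) + 3·e^(−1.4228) + 3·e^(−1.9837) + 5·e^(−2.4715) = 3.0000 + 0.37391 + 0.72311 + 0.41268 + 0.42229 = 4.9320.
⟨E⟩ = 0.081277 eV, ⟨E²⟩ = 0.018495 eV².
C_V/k_B = (⟨E²⟩ − ⟨E⟩²)/(kT)² = (0.018495 − 0.0066060)/0.015129 = 0.786.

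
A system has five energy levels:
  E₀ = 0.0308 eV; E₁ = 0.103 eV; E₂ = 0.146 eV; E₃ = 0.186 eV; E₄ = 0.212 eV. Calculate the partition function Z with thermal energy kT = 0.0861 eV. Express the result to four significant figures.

Eᵢ/kT = 0.357724, 1.19628, 1.69570, 2.16028, 2.46225.
Z = Σ e^(−Eᵢ/kT) = e^(−0.357724) + e^(−1.19628) + e^(−1.69570) + e^(−2.16028) + e^(−2.46225) = 0.699266 + 0.302317 + 0.183471 + 0.115293 + 0.0852429 = 1.38559.

Z = 1.386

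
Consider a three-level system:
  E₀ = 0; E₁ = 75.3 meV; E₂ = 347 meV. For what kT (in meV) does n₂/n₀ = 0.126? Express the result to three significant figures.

n₂/n₀ = exp[−(E₂−E₀)/kT] = 0.126.
⇒ (E₂−E₀)/kT = ln(1/0.126) = ln(7.9365) = 2.0715.
kT = 347 meV / 2.0715 = 168 meV.

168 meV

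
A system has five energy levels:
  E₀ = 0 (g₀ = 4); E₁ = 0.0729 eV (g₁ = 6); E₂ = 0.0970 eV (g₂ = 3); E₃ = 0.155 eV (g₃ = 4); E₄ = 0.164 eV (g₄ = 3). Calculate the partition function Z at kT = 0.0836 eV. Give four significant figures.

Eᵢ/kT = 0, 0.872010, 1.16029, 1.85407, 1.96172.
Z = Σ gᵢe^(−Eᵢ/kT) = 4·e^(−0) + 6·e^(−0.872010) + 3·e^(−1.16029) + 4·e^(−1.85407) + 3·e^(−1.96172) = 4.00000 + 2.50866 + 0.940186 + 0.626394 + 0.421849 = 8.49709.

Z = 8.497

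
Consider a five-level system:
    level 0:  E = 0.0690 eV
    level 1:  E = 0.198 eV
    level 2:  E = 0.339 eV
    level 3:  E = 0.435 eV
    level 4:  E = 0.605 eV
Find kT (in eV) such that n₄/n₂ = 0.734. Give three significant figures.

0.860 eV

n₄/n₂ = exp[−(E₄−E₂)/kT] = 0.734.
⇒ (E₄−E₂)/kT = ln(1/0.734) = ln(1.3624) = 0.30925.
kT = 0.266 eV / 0.30925 = 0.860 eV.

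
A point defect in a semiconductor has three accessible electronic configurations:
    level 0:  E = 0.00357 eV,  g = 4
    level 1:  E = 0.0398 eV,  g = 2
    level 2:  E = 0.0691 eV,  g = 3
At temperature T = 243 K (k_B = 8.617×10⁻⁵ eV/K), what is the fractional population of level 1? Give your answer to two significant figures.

k_BT = 8.617×10⁻⁵ × 243 K = 0.02094 eV.
Eᵢ/kT = 0.1705, 1.901, 3.300.
Z = Σ gᵢe^(−Eᵢ/kT) = 4·e^(−0.1705) + 2·e^(−1.901) + 3·e^(−3.300) = 3.373 + 0.2988 + 0.1106 = 3.782.
P₁ = g₁ e^(−E₁/kT) / Z = 0.2988/3.782 = 0.079.

0.079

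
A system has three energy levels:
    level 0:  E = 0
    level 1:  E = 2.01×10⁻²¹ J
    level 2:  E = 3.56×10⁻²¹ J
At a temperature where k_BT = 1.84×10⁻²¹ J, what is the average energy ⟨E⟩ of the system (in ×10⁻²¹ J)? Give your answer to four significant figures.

Eᵢ/kT = 0, 1.09239, 1.93478.
Z = Σ e^(−Eᵢ/kT) = e^(−0) + e^(−1.09239) + e^(−1.93478) = 1.00000 + 0.335414 + 0.144456 = 1.47987.
⟨E⟩ = Σ Eᵢ e^(−Eᵢ/kT) / Z = (0·1.00000 + 2.01·0.335414 + 3.56·0.144456) / 1.47987 = 0.8031 ×10⁻²¹ J.

0.8031 ×10⁻²¹ J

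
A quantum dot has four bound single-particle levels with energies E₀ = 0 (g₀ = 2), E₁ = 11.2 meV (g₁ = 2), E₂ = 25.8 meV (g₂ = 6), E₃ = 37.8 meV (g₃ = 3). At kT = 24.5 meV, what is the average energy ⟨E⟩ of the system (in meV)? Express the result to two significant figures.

Eᵢ/kT = 0, 0.4571, 1.053, 1.543.
Z = Σ gᵢe^(−Eᵢ/kT) = 2·e^(−0) + 2·e^(−0.4571) + 6·e^(−1.053) + 3·e^(−1.543) = 2.000 + 1.266 + 2.093 + 0.6412 = 6.000.
⟨E⟩ = Σ Eᵢ gᵢe^(−Eᵢ/kT) / Z = (0·2.000 + 11.2·1.266 + 25.8·2.093 + 37.8·0.6412) / 6.000 = 15 meV.

15 meV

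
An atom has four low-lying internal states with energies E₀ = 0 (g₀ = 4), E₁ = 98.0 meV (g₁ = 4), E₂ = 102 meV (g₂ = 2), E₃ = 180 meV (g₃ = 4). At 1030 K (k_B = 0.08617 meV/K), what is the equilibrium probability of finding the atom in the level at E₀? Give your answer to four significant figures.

k_BT = 0.08617 × 1030 K = 88.7551 meV.
Eᵢ/kT = 0, 1.10416, 1.14923, 2.02805.
Z = Σ gᵢe^(−Eᵢ/kT) = 4·e^(−0) + 4·e^(−1.10416) + 2·e^(−1.14923) + 4·e^(−2.02805) = 4.00000 + 1.32596 + 0.633761 + 0.526368 = 6.48609.
P₀ = g₀ e^(−E₀/kT) / Z = 4.00000/6.48609 = 0.6167.

0.6167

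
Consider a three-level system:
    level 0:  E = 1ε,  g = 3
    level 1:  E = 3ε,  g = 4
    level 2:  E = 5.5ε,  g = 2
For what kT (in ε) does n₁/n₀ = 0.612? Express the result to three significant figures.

2.57 ε

n₁/n₀ = (g₁/g₀) exp[−(E₁−E₀)/kT] = 0.612.
⇒ (E₁−E₀)/kT = ln((4/3)/0.612) = ln(2.1786) = 0.77868.
kT = 2ε / 0.77868 = 2.57 ε.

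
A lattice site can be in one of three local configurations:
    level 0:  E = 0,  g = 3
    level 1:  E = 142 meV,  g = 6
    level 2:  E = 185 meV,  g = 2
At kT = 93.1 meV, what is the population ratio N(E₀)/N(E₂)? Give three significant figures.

10.9

n₀/n₂ = (g₀/g₂) exp[−(E₀−E₂)/kT] = (3/2) × exp(−(-185 meV)/(93.1 meV)) = (3/2) × exp(1.9871) = 10.9.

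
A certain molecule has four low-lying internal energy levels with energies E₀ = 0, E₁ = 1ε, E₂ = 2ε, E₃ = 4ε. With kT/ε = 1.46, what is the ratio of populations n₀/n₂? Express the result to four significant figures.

3.935

n₀/n₂ = exp[−(E₀−E₂)/kT] = exp(−(-2ε)/(1.46ε)) = exp(1.36986) = 3.935.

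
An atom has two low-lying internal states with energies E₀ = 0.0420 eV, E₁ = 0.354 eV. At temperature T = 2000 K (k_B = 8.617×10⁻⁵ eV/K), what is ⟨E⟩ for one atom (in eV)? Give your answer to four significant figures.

k_BT = 8.617×10⁻⁵ × 2000 K = 0.172340 eV.
Eᵢ/kT = 0.243704, 2.05408.
Z = Σ e^(−Eᵢ/kT) = e^(−0.243704) + e^(−2.05408) = 0.783720 + 0.128211 = 0.911931.
⟨E⟩ = Σ Eᵢ e^(−Eᵢ/kT) / Z = (0.0420·0.783720 + 0.354·0.128211) / 0.911931 = 0.08586 eV.

0.08586 eV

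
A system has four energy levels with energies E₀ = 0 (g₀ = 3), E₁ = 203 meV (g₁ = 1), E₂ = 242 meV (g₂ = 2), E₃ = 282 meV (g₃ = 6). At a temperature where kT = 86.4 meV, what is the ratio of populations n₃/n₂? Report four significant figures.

1.888

n₃/n₂ = (g₃/g₂) exp[−(E₃−E₂)/kT] = (6/2) × exp(−(40 meV)/(86.4 meV)) = (6/2) × exp(-0.462963) = 1.888.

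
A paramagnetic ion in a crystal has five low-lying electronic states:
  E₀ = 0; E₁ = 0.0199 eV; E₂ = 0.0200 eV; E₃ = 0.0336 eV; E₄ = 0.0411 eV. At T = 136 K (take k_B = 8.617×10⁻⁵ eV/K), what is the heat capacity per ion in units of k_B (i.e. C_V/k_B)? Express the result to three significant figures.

k_BT = 8.617×10⁻⁵ × 136 K = 0.011719 eV.
Eᵢ/kT = 0, 1.6981, 1.7066, 2.8671, 3.5071.
Z = Σ e^(−Eᵢ/kT) = e^(−0) + e^(−1.6981) + e^(−1.7066) + e^(−2.8671) + e^(−3.5071) = 1.0000 + 0.18303 + 0.18148 + 0.056864 + 0.029984 = 1.4514.
⟨E⟩ = 0.0071757 eV, ⟨E²⟩ = 0.00017908 eV².
C_V/k_B = (⟨E²⟩ − ⟨E⟩²)/(kT)² = (0.00017908 − 0.000051491)/0.00013733 = 0.929.

0.929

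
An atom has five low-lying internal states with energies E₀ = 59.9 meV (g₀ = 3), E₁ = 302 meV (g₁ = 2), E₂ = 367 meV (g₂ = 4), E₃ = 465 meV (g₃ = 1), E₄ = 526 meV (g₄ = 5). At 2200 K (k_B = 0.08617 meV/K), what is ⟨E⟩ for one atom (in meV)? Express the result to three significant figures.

k_BT = 0.08617 × 2200 K = 189.57 meV.
Eᵢ/kT = 0.31598, 1.5931, 1.9360, 2.4529, 2.7747.
Z = Σ gᵢe^(−Eᵢ/kT) = 3·e^(−0.31598) + 2·e^(−1.5931) + 4·e^(−1.9360) + 1·e^(−2.4529) + 5·e^(−2.7747) = 2.1872 + 0.40659 + 0.57712 + 0.086044 + 0.31184 = 3.5688.
⟨E⟩ = Σ Eᵢ gᵢe^(−Eᵢ/kT) / Z = (59.9·2.1872 + 302·0.40659 + 367·0.57712 + 465·0.086044 + 526·0.31184) / 3.5688 = 188 meV.

188 meV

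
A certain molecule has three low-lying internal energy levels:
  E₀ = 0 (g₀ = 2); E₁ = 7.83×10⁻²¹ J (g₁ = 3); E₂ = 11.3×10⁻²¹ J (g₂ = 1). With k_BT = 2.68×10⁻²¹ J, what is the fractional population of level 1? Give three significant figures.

0.0742

Eᵢ/kT = 0, 2.9216, 4.2164.
Z = Σ gᵢe^(−Eᵢ/kT) = 2·e^(−0) + 3·e^(−2.9216) + 1·e^(−4.2164) = 2.0000 + 0.16154 + 0.014752 = 2.1763.
P₁ = g₁ e^(−E₁/kT) / Z = 0.16154/2.1763 = 0.0742.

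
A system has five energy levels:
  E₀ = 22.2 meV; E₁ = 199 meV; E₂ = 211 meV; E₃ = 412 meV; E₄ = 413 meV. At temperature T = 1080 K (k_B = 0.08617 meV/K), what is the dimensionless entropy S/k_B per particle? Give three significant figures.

k_BT = 0.08617 × 1080 K = 93.064 meV.
Eᵢ/kT = 0.23855, 2.1383, 2.2673, 4.4271, 4.4378.
Z = Σ e^(−Eᵢ/kT) = e^(−0.23855) + e^(−2.1383) + e^(−2.2673) + e^(−4.4271) + e^(−4.4378) = 0.78777 + 0.11786 + 0.10359 + 0.011949 + 0.011822 = 1.0330.
⟨E⟩ = Σ EᵢPᵢ = 70.286 meV.
S/k_B = ln Z + ⟨E⟩/kT = ln(1.0330) + 70.286/93.064 = 0.032467 + 0.75524 = 0.788.

0.788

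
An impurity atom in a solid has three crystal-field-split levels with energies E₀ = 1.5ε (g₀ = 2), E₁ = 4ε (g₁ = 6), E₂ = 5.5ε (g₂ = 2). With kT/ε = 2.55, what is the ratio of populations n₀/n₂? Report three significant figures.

n₀/n₂ = (g₀/g₂) exp[−(E₀−E₂)/kT] = (2/2) × exp(−(-4.0ε)/(2.55ε)) = (2/2) × exp(1.5686) = 4.80.

4.80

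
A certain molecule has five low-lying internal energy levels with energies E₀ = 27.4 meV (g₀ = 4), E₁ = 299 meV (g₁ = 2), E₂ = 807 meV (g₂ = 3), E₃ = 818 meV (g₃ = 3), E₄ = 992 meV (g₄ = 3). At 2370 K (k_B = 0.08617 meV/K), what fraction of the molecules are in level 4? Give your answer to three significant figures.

0.00569

k_BT = 0.08617 × 2370 K = 204.22 meV.
Eᵢ/kT = 0.13417, 1.4641, 3.9516, 4.0055, 4.8575.
Z = Σ gᵢe^(−Eᵢ/kT) = 4·e^(−0.13417) + 2·e^(−1.4641) + 3·e^(−3.9516) + 3·e^(−4.0055) + 3·e^(−4.8575) = 3.4978 + 0.46257 + 0.057672 + 0.054646 + 0.023310 = 4.0960.
P₄ = g₄ e^(−E₄/kT) / Z = 0.023310/4.0960 = 0.00569.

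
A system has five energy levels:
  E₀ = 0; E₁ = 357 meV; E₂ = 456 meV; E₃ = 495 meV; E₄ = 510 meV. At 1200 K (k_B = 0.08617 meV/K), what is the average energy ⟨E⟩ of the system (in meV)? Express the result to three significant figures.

23.3 meV

k_BT = 0.08617 × 1200 K = 103.40 meV.
Eᵢ/kT = 0, 3.4526, 4.4101, 4.7872, 4.9323.
Z = Σ e^(−Eᵢ/kT) = e^(−0) + e^(−3.4526) + e^(−4.4101) + e^(−4.7872) + e^(−4.9323) = 1.0000 + 0.031663 + 0.012154 + 0.0083358 + 0.0072099 = 1.0594.
⟨E⟩ = Σ Eᵢ e^(−Eᵢ/kT) / Z = (0·1.0000 + 357·0.031663 + 456·0.012154 + 495·0.0083358 + 510·0.0072099) / 1.0594 = 23.3 meV.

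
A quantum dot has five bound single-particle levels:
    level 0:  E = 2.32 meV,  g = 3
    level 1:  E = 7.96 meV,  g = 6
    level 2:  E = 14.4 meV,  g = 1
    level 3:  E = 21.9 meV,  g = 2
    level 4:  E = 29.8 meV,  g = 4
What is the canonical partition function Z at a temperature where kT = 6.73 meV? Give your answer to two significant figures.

Eᵢ/kT = 0.3447, 1.183, 2.140, 3.254, 4.428.
Z = Σ gᵢe^(−Eᵢ/kT) = 3·e^(−0.3447) + 6·e^(−1.183) + 1·e^(−2.140) + 2·e^(−3.254) + 4·e^(−4.428) = 2.125 + 1.838 + 0.1177 + 0.07724 + 0.04775 = 4.206.

Z = 4.2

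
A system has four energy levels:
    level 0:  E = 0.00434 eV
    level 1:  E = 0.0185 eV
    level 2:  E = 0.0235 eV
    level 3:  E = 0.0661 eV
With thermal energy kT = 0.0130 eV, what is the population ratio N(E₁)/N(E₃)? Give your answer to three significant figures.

38.9

n₁/n₃ = exp[−(E₁−E₃)/kT] = exp(−(-0.0476 eV)/(0.0130 eV)) = exp(3.6615) = 38.9.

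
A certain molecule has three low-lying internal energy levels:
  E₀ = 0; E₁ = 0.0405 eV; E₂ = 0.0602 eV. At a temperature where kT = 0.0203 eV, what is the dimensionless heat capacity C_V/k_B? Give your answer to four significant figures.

Eᵢ/kT = 0, 1.99507, 2.96552.
Z = Σ e^(−Eᵢ/kT) = e^(−0) + e^(−1.99507) + e^(−2.96552) = 1.00000 + 0.136004 + 0.0515337 = 1.18754.
⟨E⟩ = 0.00725070 eV, ⟨E²⟩ = 0.000345117 eV².
C_V/k_B = (⟨E²⟩ − ⟨E⟩²)/(kT)² = (0.000345117 − 0.0000525727)/0.000412090 = 0.7099.

0.7099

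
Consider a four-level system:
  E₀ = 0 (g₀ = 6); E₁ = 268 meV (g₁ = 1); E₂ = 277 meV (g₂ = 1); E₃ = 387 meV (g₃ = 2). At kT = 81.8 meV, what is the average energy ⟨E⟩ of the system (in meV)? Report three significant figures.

4.32 meV

Eᵢ/kT = 0, 3.2763, 3.3863, 4.7311.
Z = Σ gᵢe^(−Eᵢ/kT) = 6·e^(−0) + 1·e^(−3.2763) + 1·e^(−3.3863) + 2·e^(−4.7311) = 6.0000 + 0.037768 + 0.033834 + 0.017634 = 6.0892.
⟨E⟩ = Σ Eᵢ gᵢe^(−Eᵢ/kT) / Z = (0·6.0000 + 268·0.037768 + 277·0.033834 + 387·0.017634) / 6.0892 = 4.32 meV.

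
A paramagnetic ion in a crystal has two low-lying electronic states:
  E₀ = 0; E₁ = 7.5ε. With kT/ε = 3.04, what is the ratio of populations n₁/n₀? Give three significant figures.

n₁/n₀ = exp[−(E₁−E₀)/kT] = exp(−(7.5ε)/(3.04ε)) = exp(-2.4671) = 0.0848.

0.0848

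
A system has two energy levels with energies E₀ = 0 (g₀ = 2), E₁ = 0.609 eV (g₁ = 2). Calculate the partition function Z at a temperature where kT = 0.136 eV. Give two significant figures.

Z = 2.0

Eᵢ/kT = 0, 4.478.
Z = Σ gᵢe^(−Eᵢ/kT) = 2·e^(−0) + 2·e^(−4.478) = 2.000 + 0.02271 = 2.023.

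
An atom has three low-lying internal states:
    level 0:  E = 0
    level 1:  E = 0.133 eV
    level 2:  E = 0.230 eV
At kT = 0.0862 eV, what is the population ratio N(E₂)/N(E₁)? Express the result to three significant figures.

0.325

n₂/n₁ = exp[−(E₂−E₁)/kT] = exp(−(0.097 eV)/(0.0862 eV)) = exp(-1.1253) = 0.325.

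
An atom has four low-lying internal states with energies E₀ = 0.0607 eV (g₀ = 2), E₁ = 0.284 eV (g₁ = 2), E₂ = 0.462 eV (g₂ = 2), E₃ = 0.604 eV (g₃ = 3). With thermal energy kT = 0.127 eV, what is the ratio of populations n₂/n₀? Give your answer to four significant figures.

0.04243

n₂/n₀ = (g₂/g₀) exp[−(E₂−E₀)/kT] = (2/2) × exp(−(0.4013 eV)/(0.127 eV)) = (2/2) × exp(-3.15984) = 0.04243.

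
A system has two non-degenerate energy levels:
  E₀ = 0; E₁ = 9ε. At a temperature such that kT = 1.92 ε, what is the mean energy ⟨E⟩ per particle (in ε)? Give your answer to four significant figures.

0.08213 ε

Eᵢ/kT = 0, 4.68750.
Z = Σ e^(−Eᵢ/kT) = e^(−0) + e^(−4.68750) = 1.00000 + 0.00920968 = 1.00921.
⟨E⟩ = Σ Eᵢ e^(−Eᵢ/kT) / Z = (0·1.00000 + 9·0.00920968) / 1.00921 = 0.08213 ε.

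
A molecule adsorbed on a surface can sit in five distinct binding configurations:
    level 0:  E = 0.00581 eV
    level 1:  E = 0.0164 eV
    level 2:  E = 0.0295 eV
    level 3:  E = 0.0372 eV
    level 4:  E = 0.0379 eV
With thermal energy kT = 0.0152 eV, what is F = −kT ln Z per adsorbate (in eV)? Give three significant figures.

-0.00439 eV

Eᵢ/kT = 0.38224, 1.0789, 1.9408, 2.4474, 2.4934.
Z = Σ e^(−Eᵢ/kT) = e^(−0.38224) + e^(−1.0789) + e^(−1.9408) + e^(−2.4474) + e^(−2.4934) = 0.68233 + 0.33997 + 0.14359 + 0.086518 + 0.082629 = 1.3350.
F = −kT ln Z = −0.0152 × ln(1.3350) = −0.0152 × 0.28893 = -0.00439 eV.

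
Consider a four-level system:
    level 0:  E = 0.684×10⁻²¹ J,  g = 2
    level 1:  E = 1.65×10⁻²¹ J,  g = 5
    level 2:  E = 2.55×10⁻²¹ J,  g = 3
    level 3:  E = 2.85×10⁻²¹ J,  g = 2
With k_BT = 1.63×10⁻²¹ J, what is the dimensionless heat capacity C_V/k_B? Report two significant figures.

0.20

Eᵢ/kT = 0.4196, 1.012, 1.564, 1.748.
Z = Σ gᵢe^(−Eᵢ/kT) = 2·e^(−0.4196) + 5·e^(−1.012) + 3·e^(−1.564) + 2·e^(−1.748) = 1.315 + 1.817 + 0.6279 + 0.3482 = 4.108.
⟨E⟩ = 1.580, ⟨E²⟩ = 3.036.
C_V/k_B = (⟨E²⟩ − ⟨E⟩²)/(kT)² = (3.036 − 2.496)/2.657 = 0.20.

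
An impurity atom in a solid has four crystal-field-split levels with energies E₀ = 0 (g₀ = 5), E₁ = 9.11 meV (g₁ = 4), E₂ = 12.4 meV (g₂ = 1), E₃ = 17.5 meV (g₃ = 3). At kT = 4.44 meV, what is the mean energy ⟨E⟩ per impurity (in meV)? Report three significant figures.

Eᵢ/kT = 0, 2.0518, 2.7928, 3.9414.
Z = Σ gᵢe^(−Eᵢ/kT) = 5·e^(−0) + 4·e^(−2.0518) + 1·e^(−2.7928) + 3·e^(−3.9414) = 5.0000 + 0.51401 + 0.061249 + 0.058263 = 5.6335.
⟨E⟩ = Σ Eᵢ gᵢe^(−Eᵢ/kT) / Z = (0·5.0000 + 9.11·0.51401 + 12.4·0.061249 + 17.5·0.058263) / 5.6335 = 1.15 meV.

1.15 meV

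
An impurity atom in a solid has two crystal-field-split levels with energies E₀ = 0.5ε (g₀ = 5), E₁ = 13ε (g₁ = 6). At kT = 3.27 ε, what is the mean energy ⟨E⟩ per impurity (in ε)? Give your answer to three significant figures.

Eᵢ/kT = 0.15291, 3.9755.
Z = Σ gᵢe^(−Eᵢ/kT) = 5·e^(−0.15291) + 6·e^(−3.9755) = 4.2910 + 0.11262 = 4.4036.
⟨E⟩ = Σ Eᵢ gᵢe^(−Eᵢ/kT) / Z = (0.5·4.2910 + 13·0.11262) / 4.4036 = 0.820 ε.

0.820 ε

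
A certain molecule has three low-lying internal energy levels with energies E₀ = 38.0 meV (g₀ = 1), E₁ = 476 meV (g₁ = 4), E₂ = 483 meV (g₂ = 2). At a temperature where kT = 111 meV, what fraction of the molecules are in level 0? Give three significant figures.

0.898

Eᵢ/kT = 0.34234, 4.2883, 4.3514.
Z = Σ gᵢe^(−Eᵢ/kT) = 1·e^(−0.34234) + 4·e^(−4.2883) + 2·e^(−4.3514) = 0.71011 + 0.054913 + 0.025778 = 0.79080.
P₀ = g₀ e^(−E₀/kT) / Z = 0.71011/0.79080 = 0.898.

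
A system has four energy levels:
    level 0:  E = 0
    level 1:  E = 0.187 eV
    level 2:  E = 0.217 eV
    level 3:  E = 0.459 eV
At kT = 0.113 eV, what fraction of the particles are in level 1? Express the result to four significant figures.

0.1411

Eᵢ/kT = 0, 1.65487, 1.92035, 4.06195.
Z = Σ e^(−Eᵢ/kT) = e^(−0) + e^(−1.65487) + e^(−1.92035) + e^(−4.06195) = 1.00000 + 0.191117 + 0.146556 + 0.0172154 = 1.35489.
P₁ = e^(−E₁/kT) / Z = 0.191117/1.35489 = 0.1411.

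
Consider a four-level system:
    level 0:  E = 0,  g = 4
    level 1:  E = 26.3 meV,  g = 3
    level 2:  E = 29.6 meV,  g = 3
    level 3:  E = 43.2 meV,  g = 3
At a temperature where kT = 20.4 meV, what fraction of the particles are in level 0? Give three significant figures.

0.679

Eᵢ/kT = 0, 1.2892, 1.4510, 2.1176.
Z = Σ gᵢe^(−Eᵢ/kT) = 4·e^(−0) + 3·e^(−1.2892) + 3·e^(−1.4510) + 3·e^(−2.1176) = 4.0000 + 0.82647 + 0.70301 + 0.36096 = 5.8904.
P₀ = g₀ e^(−E₀/kT) / Z = 4.0000/5.8904 = 0.679.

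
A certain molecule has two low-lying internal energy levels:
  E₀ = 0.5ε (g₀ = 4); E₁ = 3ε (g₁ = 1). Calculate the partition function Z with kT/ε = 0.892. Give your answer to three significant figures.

Eᵢ/kT = 0.56054, 3.3632.
Z = Σ gᵢe^(−Eᵢ/kT) = 4·e^(−0.56054) + 1·e^(−3.3632) = 2.2836 + 0.034624 = 2.3182.

Z = 2.32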